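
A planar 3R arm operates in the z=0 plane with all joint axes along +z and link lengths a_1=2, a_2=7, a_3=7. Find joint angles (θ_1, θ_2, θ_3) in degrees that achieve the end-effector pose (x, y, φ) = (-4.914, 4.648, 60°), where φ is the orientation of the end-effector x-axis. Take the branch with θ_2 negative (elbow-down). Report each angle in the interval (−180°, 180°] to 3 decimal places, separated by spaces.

-134.991 -45.011 -119.998

wrist centre = target − a_3·(cos φ, sin φ) = (-8.4140, -1.4142)
cos θ_2 = (72.7953−2²−7²)/(2·2·7) = 0.7070; θ_2 = -45.0107° (elbow-down)
β = atan2(-1.4142,-8.4140) = -170.4592°; ψ = atan2(-4.9507,6.9488) = -35.4679°
θ_1 = β − ψ = -134.9913°
θ_3 = φ − θ_1 − θ_2 = -119.9980° (wrapped to (-180°,180°])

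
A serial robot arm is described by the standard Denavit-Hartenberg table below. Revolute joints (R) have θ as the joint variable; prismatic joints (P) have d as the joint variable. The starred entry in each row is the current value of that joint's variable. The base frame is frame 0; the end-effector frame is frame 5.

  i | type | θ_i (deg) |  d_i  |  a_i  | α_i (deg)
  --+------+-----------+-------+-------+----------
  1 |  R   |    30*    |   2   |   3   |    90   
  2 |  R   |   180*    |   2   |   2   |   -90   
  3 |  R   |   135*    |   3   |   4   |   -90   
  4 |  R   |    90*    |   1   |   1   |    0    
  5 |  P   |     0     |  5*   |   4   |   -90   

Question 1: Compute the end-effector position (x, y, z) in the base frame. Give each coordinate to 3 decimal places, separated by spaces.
after link 1: o_1 = (2.5981, 1.5000, 2.0000)
after link 2: o_2 = (1.8660, -1.2321, 2.0000)
after link 3: o_3 = (2.9013, 2.6317, -1.0000)
after link 4: o_4 = (3.8672, 2.3728, -0.0000)
after link 5: o_5 = (8.6969, 1.0787, 4.0000)

8.697 1.079 4.000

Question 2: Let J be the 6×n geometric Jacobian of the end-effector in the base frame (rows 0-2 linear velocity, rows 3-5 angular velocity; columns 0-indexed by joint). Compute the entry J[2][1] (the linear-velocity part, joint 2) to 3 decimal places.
5.071

axis z_1 = (0.5000,-0.8660,0.0000); lever o_n−o_1 = (6.0988,-0.4213,2.0000)
cross product → J_v[:, 1] = (-1.7321,-1.0000,5.0711)
J_ω[:, 1] = z_1
entry J[2][1] = 5.0711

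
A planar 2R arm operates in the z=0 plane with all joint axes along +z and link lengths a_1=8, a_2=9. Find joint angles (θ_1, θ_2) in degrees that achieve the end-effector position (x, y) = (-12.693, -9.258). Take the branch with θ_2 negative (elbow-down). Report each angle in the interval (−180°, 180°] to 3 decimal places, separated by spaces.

-119.998 -45.000

cos θ_2 = (246.8228−8²−9²)/(2·8·9) = 0.7071; θ_2 = -45.0003° (elbow-down)
β = atan2(-9.2580,-12.6930) = -143.8938°; ψ = atan2(-6.3640,14.3639) = -23.8959°
θ_1 = β − ψ = -119.9979°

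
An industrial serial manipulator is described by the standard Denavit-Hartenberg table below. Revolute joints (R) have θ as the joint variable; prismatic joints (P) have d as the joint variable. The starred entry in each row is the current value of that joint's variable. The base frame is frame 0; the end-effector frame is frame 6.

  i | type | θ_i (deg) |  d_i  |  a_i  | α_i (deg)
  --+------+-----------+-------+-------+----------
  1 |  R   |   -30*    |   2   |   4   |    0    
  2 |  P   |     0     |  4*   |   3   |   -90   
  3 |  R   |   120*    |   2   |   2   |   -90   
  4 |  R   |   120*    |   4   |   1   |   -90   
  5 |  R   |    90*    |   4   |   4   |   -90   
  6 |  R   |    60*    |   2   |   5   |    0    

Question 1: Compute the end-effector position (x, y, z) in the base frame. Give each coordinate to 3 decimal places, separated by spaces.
after link 1: o_1 = (3.4641, -2.0000, 2.0000)
after link 2: o_2 = (6.0622, -3.5000, 6.0000)
after link 3: o_3 = (6.1962, -1.2679, 4.2679)
after link 4: o_4 = (2.9796, -0.4109, 6.7010)
after link 5: o_5 = (8.4796, -1.2769, 7.7010)
after link 6: o_6 = (8.0813, -1.5470, 2.3373)

8.081 -1.547 2.337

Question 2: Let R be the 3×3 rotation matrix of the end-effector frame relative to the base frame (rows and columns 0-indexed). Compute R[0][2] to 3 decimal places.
End-effector z-axis (col 2 of R) = (0.2165,0.8750,-0.4330)
R[0][2] = 0.2165

0.217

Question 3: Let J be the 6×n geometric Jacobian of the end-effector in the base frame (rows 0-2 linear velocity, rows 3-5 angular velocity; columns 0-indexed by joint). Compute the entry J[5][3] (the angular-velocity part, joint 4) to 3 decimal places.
axis z_3 = (-0.7500,0.4330,0.5000); lever o_n−o_3 = (1.8852,-0.2790,-1.9306)
cross product → J_v[:, 3] = (-0.6965,-0.5054,-0.6071)
J_ω[:, 3] = z_3
entry J[5][3] = 0.5000

0.500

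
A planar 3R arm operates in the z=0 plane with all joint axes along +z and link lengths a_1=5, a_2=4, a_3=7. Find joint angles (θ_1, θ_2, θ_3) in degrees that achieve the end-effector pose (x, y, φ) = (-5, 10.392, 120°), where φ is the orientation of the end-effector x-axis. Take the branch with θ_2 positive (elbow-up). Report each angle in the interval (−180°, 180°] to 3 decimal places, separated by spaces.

60.000 120.004 -60.004

wrist centre = target − a_3·(cos φ, sin φ) = (-1.5000, 4.3298)
cos θ_2 = (20.9974−5²−4²)/(2·5·4) = -0.5001; θ_2 = 120.0044° (elbow-up)
β = atan2(4.3298,-1.5000) = 109.1079°; ψ = atan2(3.4639,2.9997) = 49.1079°
θ_1 = β − ψ = 60.0000°
θ_3 = φ − θ_1 − θ_2 = -60.0044° (wrapped to (-180°,180°])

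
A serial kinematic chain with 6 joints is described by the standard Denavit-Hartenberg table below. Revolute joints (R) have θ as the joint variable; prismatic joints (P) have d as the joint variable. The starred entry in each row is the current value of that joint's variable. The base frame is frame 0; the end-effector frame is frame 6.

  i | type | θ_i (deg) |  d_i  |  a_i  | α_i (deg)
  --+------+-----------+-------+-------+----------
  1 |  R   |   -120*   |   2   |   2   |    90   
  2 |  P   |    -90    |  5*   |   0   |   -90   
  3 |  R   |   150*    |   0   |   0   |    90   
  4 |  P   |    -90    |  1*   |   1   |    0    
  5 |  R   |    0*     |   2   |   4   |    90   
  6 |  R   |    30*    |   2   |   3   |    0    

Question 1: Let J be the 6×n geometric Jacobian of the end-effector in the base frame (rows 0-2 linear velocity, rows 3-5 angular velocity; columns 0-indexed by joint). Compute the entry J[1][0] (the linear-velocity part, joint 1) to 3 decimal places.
axis z_0 = ẑ; lever o_n−o_0 = (0.9779,5.8995,-1.9821)
cross product → J_v[:, 0] = (-5.8995,0.9779,0.0000)
J_ω[:, 0] = z_0
entry J[1][0] = 0.9779

0.978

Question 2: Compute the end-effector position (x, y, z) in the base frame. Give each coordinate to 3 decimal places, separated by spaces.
0.978 5.900 -1.982

after link 1: o_1 = (-1.0000, -1.7321, 2.0000)
after link 2: o_2 = (-5.3301, 0.7679, 2.0000)
after link 3: o_3 = (-5.3301, 0.7679, 2.0000)
after link 4: o_4 = (-4.0801, 1.2010, 1.5000)
after link 5: o_5 = (-0.5801, 3.7990, 0.5000)
after link 6: o_6 = (0.9779, 5.8995, -1.9821)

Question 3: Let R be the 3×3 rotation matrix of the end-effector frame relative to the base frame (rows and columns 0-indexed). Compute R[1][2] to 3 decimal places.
0.250

End-effector z-axis (col 2 of R) = (-0.4330,0.2500,-0.8660)
R[1][2] = 0.2500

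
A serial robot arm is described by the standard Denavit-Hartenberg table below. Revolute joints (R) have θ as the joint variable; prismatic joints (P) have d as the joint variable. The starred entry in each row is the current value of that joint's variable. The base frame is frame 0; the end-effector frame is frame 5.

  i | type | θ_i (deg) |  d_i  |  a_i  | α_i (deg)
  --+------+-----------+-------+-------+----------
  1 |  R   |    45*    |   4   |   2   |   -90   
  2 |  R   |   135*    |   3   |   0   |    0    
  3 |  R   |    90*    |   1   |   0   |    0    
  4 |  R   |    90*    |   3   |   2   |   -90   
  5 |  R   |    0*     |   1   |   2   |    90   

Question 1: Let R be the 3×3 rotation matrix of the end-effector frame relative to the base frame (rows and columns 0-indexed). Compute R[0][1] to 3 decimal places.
0.500

End-effector y-axis (col 1 of R) = (0.5000,0.5000,-0.7071)
R[0][1] = 0.5000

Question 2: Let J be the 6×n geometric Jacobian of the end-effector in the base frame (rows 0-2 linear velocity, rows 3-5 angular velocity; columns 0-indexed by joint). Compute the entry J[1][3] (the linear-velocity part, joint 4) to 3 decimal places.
axis z_3 = (-0.7071,0.7071,0.0000); lever o_n−o_3 = (0.3787,4.6213,2.1213)
cross product → J_v[:, 3] = (1.5000,1.5000,-3.5355)
J_ω[:, 3] = z_3
entry J[1][3] = 1.5000

1.500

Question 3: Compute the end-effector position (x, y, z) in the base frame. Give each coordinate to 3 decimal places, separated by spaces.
-1.036 8.864 6.121

after link 1: o_1 = (1.4142, 1.4142, 4.0000)
after link 2: o_2 = (-0.7071, 3.5355, 4.0000)
after link 3: o_3 = (-1.4142, 4.2426, 4.0000)
after link 4: o_4 = (-2.5355, 7.3640, 5.4142)
after link 5: o_5 = (-1.0355, 8.8640, 6.1213)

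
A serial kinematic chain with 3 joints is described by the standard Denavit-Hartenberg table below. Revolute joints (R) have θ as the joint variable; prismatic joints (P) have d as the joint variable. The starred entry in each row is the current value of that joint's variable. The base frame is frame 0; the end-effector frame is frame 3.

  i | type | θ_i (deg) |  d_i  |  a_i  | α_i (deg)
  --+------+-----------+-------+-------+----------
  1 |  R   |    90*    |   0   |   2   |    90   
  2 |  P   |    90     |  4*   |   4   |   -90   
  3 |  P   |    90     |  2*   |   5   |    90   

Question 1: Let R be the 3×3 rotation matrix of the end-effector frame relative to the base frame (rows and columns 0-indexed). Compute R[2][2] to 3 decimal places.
End-effector z-axis (col 2 of R) = (-0.0000,-0.0000,1.0000)
R[2][2] = 1.0000

1.000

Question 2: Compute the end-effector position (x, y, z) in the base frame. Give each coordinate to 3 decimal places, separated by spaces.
-1.000 0.000 4.000

after link 1: o_1 = (0.0000, 2.0000, 0.0000)
after link 2: o_2 = (4.0000, 2.0000, 4.0000)
after link 3: o_3 = (-1.0000, 0.0000, 4.0000)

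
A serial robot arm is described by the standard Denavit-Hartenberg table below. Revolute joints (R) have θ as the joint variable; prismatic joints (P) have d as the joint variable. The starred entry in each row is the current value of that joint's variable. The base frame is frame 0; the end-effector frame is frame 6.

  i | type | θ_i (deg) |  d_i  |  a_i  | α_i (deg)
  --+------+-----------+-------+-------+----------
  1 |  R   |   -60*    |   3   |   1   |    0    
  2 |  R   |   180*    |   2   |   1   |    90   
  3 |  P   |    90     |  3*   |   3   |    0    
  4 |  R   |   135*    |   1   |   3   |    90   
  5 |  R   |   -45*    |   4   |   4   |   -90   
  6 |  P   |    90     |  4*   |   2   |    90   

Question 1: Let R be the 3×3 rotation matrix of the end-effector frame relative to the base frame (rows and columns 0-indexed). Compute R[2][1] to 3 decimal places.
-0.500

End-effector y-axis (col 1 of R) = (0.8624,-0.0795,-0.5000)
R[2][1] = -0.5000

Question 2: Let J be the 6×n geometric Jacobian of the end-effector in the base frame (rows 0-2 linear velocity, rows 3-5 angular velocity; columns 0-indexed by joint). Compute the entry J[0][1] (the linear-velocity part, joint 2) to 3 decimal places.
axis z_1 = (0.0000,0.0000,1.0000); lever o_n−o_1 = (6.7319,-3.6599,0.2929)
cross product → J_v[:, 1] = (3.6599,6.7319,-0.0000)
J_ω[:, 1] = z_1
entry J[0][1] = 3.6599

3.660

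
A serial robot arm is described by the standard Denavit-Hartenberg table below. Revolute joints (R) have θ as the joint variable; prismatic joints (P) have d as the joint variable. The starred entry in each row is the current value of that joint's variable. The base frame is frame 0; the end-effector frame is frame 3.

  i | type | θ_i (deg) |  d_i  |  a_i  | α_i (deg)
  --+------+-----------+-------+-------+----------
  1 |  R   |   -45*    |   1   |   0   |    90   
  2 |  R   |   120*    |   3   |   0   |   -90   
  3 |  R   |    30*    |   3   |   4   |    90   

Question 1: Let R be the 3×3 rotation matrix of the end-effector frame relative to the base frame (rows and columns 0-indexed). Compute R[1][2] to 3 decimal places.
End-effector z-axis (col 2 of R) = (-0.7891,-0.4356,0.4330)
R[1][2] = -0.4356

-0.436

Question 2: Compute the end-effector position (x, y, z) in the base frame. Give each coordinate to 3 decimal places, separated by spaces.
after link 1: o_1 = (0.0000, 0.0000, 1.0000)
after link 2: o_2 = (-2.1213, -2.1213, 1.0000)
after link 3: o_3 = (-3.7690, 2.3548, 2.5000)

-3.769 2.355 2.500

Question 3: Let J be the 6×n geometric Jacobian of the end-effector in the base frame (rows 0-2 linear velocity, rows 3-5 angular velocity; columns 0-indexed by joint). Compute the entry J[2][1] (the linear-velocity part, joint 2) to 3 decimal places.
axis z_1 = (-0.7071,-0.7071,0.0000); lever o_n−o_1 = (-3.7690,2.3548,1.5000)
cross product → J_v[:, 1] = (-1.0607,1.0607,-4.3301)
J_ω[:, 1] = z_1
entry J[2][1] = -4.3301

-4.330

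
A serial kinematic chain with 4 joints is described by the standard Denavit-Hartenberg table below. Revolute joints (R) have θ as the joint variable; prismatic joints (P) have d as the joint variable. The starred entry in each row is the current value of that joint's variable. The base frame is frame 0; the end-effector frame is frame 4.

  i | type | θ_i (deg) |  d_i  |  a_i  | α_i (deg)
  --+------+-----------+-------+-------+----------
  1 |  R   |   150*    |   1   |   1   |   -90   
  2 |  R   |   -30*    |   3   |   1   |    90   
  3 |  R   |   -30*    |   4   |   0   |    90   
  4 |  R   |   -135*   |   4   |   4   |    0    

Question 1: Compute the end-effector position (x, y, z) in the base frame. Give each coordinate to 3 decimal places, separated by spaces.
after link 1: o_1 = (-0.8660, 0.5000, 1.0000)
after link 2: o_2 = (-3.1160, -1.6651, 1.5000)
after link 3: o_3 = (-1.3840, -2.6651, 4.9641)
after link 4: o_4 = (1.7533, -2.1094, 0.2899)

1.753 -2.109 0.290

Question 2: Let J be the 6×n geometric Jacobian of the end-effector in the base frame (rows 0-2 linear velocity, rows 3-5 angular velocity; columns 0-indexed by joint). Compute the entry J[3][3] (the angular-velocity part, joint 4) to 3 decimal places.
0.808

axis z_3 = (0.8080,0.5335,-0.2500); lever o_n−o_3 = (3.1373,0.5557,-4.6742)
cross product → J_v[:, 3] = (-2.3548,2.9925,-1.2247)
J_ω[:, 3] = z_3
entry J[3][3] = 0.8080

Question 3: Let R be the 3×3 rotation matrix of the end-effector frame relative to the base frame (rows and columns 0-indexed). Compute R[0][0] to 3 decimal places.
-0.024

End-effector x-axis (col 0 of R) = (-0.0237,-0.3946,-0.9186)
R[0][0] = -0.0237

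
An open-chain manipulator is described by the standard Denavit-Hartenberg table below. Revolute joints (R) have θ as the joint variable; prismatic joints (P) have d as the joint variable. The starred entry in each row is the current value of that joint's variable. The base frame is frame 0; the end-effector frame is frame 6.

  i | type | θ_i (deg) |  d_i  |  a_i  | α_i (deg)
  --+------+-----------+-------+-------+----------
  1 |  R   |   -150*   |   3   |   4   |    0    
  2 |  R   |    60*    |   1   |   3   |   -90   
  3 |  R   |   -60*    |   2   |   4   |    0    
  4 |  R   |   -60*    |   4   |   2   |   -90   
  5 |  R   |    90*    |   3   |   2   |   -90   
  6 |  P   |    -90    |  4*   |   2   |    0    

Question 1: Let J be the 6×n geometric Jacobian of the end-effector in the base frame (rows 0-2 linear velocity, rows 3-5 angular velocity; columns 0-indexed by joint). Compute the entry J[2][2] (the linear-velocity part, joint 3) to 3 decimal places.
axis z_2 = (1.0000,-0.0000,0.0000); lever o_n−o_2 = (4.0000,-7.3301,4.2321)
cross product → J_v[:, 2] = (-0.0000,-4.2321,-7.3301)
J_ω[:, 2] = z_2
entry J[2][2] = -7.3301

-7.330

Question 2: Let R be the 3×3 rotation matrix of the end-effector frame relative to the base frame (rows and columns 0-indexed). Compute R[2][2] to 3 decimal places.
End-effector z-axis (col 2 of R) = (-0.0000,-0.5000,-0.8660)
R[2][2] = -0.8660

-0.866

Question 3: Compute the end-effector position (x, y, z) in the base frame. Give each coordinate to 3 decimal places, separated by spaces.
after link 1: o_1 = (-3.4641, -2.0000, 3.0000)
after link 2: o_2 = (-3.4641, -5.0000, 4.0000)
after link 3: o_3 = (-1.4641, -7.0000, 7.4641)
after link 4: o_4 = (2.5359, -6.0000, 9.1962)
after link 5: o_5 = (0.5359, -8.5981, 10.6962)
after link 6: o_6 = (0.5359, -12.3301, 8.2321)

0.536 -12.330 8.232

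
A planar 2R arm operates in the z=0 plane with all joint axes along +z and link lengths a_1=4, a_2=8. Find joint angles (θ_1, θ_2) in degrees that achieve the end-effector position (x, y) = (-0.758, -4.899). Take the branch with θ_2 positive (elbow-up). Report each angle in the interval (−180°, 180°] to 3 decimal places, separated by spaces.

135.000 149.999

cos θ_2 = (24.5748−4²−8²)/(2·4·8) = -0.8660; θ_2 = 149.9993° (elbow-up)
β = atan2(-4.8990,-0.7580) = -98.7954°; ψ = atan2(4.0001,-2.9282) = 126.2050°
θ_1 = β − ψ = -225.0004°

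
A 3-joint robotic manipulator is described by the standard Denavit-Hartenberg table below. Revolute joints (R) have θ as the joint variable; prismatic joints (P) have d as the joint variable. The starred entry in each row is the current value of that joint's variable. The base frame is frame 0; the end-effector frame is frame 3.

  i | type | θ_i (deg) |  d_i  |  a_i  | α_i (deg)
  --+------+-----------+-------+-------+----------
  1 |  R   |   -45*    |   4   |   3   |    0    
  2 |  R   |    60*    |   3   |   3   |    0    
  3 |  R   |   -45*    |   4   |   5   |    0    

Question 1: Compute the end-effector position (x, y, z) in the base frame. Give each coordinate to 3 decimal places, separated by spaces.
9.349 -3.845 11.000

after link 1: o_1 = (2.1213, -2.1213, 4.0000)
after link 2: o_2 = (5.0191, -1.3449, 7.0000)
after link 3: o_3 = (9.3492, -3.8449, 11.0000)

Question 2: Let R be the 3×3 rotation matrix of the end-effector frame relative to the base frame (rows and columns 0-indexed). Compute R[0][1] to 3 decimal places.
0.500

End-effector y-axis (col 1 of R) = (0.5000,0.8660,0.0000)
R[0][1] = 0.5000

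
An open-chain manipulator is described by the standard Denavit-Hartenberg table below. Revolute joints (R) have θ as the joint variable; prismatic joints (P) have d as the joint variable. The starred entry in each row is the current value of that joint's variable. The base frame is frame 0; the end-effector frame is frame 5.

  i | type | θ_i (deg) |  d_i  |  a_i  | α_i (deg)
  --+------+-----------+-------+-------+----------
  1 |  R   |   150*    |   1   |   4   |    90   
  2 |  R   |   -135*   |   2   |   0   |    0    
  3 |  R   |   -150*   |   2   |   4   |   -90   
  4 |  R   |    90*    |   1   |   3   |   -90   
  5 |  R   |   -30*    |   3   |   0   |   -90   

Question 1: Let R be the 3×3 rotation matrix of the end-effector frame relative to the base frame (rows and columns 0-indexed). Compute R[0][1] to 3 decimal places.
End-effector y-axis (col 1 of R) = (-0.2241,0.1294,0.9659)
R[0][1] = -0.2241

-0.224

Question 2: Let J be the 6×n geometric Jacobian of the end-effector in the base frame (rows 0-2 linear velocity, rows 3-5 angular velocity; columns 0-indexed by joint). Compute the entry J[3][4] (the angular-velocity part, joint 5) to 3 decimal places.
0.224

axis z_4 = (0.2241,-0.1294,-0.9659); lever o_n−o_4 = (0.6724,-0.3882,-2.8978)
cross product → J_v[:, 4] = (0.0000,-0.0000,0.0000)
J_ω[:, 4] = z_4
entry J[3][4] = 0.2241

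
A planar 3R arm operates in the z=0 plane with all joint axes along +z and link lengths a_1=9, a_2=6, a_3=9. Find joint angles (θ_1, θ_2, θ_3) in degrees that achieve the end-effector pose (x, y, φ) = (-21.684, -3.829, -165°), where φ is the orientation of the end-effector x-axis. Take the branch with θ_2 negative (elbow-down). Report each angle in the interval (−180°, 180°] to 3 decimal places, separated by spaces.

-150.003 -59.996 44.999

wrist centre = target − a_3·(cos φ, sin φ) = (-12.9907, -1.4996)
cos θ_2 = (171.0063−9²−6²)/(2·9·6) = 0.5001; θ_2 = -59.9961° (elbow-down)
β = atan2(-1.4996,-12.9907) = -173.4150°; ψ = atan2(-5.1959,12.0004) = -23.4118°
θ_1 = β − ψ = -150.0032°
θ_3 = φ − θ_1 − θ_2 = 44.9993° (wrapped to (-180°,180°])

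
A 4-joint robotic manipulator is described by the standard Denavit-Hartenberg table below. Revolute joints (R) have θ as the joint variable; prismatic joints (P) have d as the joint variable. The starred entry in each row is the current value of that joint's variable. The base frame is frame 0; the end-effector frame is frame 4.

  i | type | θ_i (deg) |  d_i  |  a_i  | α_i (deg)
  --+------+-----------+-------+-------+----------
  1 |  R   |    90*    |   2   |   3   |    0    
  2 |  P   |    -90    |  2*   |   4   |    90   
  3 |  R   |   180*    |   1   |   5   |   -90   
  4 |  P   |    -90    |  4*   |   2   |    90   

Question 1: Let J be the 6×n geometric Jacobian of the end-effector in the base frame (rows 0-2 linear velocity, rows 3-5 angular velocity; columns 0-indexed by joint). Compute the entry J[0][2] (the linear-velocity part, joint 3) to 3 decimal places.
4.000

axis z_2 = (0.0000,-1.0000,0.0000); lever o_n−o_2 = (-5.0000,-3.0000,-4.0000)
cross product → J_v[:, 2] = (4.0000,-0.0000,-5.0000)
J_ω[:, 2] = z_2
entry J[0][2] = 4.0000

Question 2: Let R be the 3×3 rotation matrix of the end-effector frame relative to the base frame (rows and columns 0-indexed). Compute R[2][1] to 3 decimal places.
-1.000

End-effector y-axis (col 1 of R) = (-0.0000,-0.0000,-1.0000)
R[2][1] = -1.0000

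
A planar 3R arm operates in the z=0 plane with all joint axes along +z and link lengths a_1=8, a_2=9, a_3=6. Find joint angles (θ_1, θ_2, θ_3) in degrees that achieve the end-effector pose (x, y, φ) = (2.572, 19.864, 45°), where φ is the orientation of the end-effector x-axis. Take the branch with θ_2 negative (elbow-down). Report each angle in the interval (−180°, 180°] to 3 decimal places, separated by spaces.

120.002 -45.003 -29.999

wrist centre = target − a_3·(cos φ, sin φ) = (-1.6706, 15.6214)
cos θ_2 = (246.8179−8²−9²)/(2·8·9) = 0.7071; θ_2 = -45.0031° (elbow-down)
β = atan2(15.6214,-1.6706) = 96.1043°; ψ = atan2(-6.3643,14.3636) = -23.8974°
θ_1 = β − ψ = 120.0018°
θ_3 = φ − θ_1 − θ_2 = -29.9987° (wrapped to (-180°,180°])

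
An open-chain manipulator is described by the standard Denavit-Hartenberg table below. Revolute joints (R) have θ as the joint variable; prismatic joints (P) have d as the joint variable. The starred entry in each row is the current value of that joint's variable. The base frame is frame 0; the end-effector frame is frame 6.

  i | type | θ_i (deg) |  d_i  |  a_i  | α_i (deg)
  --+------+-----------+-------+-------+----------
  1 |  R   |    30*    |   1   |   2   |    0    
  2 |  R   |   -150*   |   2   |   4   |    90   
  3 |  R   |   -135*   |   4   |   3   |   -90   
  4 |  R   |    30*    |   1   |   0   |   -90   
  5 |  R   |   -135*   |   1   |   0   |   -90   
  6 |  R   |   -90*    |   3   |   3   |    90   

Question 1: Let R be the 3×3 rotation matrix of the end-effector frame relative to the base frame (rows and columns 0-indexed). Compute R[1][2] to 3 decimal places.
0.631

End-effector z-axis (col 2 of R) = (0.7727,0.6312,0.0670)
R[1][2] = 0.6312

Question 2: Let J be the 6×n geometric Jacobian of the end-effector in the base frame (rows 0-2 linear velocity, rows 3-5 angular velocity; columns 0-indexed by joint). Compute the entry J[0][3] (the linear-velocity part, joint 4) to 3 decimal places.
-1.741

axis z_3 = (-0.3536,-0.6124,-0.7071); lever o_n−o_3 = (2.7574,-4.2735,-2.0919)
cross product → J_v[:, 3] = (-1.7408,-2.6894,3.1995)
J_ω[:, 3] = z_3
entry J[0][3] = -1.7408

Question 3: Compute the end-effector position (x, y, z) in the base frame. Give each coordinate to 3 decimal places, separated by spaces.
0.086 -2.901 -1.213

after link 1: o_1 = (1.7321, 1.0000, 1.0000)
after link 2: o_2 = (-0.2679, -2.4641, 3.0000)
after link 3: o_3 = (-2.6714, 1.3730, 0.8787)
after link 4: o_4 = (-3.0249, 0.7606, 0.1716)
after link 5: o_5 = (-2.4517, 0.0214, 0.5251)
after link 6: o_6 = (0.0860, -2.9005, -1.2133)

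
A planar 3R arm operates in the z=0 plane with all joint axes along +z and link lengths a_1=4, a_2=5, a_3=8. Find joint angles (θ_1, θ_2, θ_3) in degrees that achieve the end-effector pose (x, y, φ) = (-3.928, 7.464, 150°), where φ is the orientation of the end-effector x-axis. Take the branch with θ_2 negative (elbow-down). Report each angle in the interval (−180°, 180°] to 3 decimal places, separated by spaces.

119.997 -119.999 150.003

wrist centre = target − a_3·(cos φ, sin φ) = (3.0002, 3.4640)
cos θ_2 = (21.0005−4²−5²)/(2·4·5) = -0.5000; θ_2 = -119.9991° (elbow-down)
β = atan2(3.4640,3.0002) = 49.1039°; ψ = atan2(-4.3302,1.5001) = -70.8928°
θ_1 = β − ψ = 119.9966°
θ_3 = φ − θ_1 − θ_2 = 150.0025° (wrapped to (-180°,180°])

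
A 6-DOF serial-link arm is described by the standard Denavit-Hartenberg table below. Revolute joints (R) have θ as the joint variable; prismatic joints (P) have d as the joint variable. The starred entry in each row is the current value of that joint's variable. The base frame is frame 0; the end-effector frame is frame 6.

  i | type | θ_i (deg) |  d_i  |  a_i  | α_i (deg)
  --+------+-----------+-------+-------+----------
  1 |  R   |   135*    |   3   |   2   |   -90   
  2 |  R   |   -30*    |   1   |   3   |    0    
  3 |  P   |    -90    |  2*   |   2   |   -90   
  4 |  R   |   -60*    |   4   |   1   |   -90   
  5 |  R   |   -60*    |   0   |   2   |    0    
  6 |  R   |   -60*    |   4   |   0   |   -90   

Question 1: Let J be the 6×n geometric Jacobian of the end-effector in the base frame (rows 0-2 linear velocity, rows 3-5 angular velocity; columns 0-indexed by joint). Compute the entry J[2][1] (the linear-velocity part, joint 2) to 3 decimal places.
-4.330

axis z_1 = (-0.7071,-0.7071,0.0000); lever o_n−o_1 = (-4.9937,1.1300,9.9641)
cross product → J_v[:, 1] = (-7.0457,7.0457,-4.3301)
J_ω[:, 1] = z_1
entry J[2][1] = -4.3301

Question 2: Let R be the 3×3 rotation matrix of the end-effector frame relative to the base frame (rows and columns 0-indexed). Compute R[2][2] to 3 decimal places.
0.625

End-effector z-axis (col 2 of R) = (-0.6834,-0.3772,0.6250)
R[2][2] = 0.6250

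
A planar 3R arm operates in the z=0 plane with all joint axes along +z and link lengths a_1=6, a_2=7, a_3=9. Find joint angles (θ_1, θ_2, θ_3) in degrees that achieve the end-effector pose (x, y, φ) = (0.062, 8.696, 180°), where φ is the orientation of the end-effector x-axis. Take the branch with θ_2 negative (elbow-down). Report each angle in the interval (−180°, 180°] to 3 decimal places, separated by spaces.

wrist centre = target − a_3·(cos φ, sin φ) = (9.0620, 8.6960)
cos θ_2 = (157.7403−6²−7²)/(2·6·7) = 0.8660; θ_2 = -30.0080° (elbow-down)
β = atan2(8.6960,9.0620) = 43.8193°; ψ = atan2(-3.5008,12.0617) = -16.1851°
θ_1 = β − ψ = 60.0044°
θ_3 = φ − θ_1 − θ_2 = 150.0036° (wrapped to (-180°,180°])

60.004 -30.008 150.004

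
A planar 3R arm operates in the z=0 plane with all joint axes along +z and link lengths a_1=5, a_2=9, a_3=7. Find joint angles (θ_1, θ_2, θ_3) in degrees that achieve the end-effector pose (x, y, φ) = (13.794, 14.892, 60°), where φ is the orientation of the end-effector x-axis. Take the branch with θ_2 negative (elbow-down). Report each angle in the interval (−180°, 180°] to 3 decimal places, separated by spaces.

wrist centre = target − a_3·(cos φ, sin φ) = (10.2940, 8.8298)
cos θ_2 = (183.9322−5²−9²)/(2·5·9) = 0.8659; θ_2 = -30.0128° (elbow-down)
β = atan2(8.8298,10.2940) = 40.6218°; ψ = atan2(-4.5017,12.7932) = -19.3862°
θ_1 = β − ψ = 60.0080°
θ_3 = φ − θ_1 − θ_2 = 30.0048° (wrapped to (-180°,180°])

60.008 -30.013 30.005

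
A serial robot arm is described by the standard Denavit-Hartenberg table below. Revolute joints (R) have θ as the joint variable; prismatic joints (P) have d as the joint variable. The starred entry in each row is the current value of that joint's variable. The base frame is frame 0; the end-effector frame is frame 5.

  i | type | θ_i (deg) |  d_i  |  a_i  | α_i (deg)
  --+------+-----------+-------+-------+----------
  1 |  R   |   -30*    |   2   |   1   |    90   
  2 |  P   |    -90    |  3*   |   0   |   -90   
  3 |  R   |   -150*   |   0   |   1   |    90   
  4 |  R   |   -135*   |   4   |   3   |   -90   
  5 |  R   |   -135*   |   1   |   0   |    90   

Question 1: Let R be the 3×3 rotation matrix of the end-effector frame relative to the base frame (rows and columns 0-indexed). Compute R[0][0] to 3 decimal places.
0.614

End-effector x-axis (col 0 of R) = (0.6142,0.0638,0.7866)
R[0][0] = 0.6142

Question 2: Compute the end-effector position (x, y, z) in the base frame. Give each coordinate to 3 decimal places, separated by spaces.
-1.248 1.495 3.641

after link 1: o_1 = (0.8660, -0.5000, 2.0000)
after link 2: o_2 = (-0.6340, -3.0981, 2.0000)
after link 3: o_3 = (-0.8840, -3.5311, 2.8660)
after link 4: o_4 = (-0.4587, 1.4481, 3.0289)
after link 5: o_5 = (-1.2479, 1.4955, 3.6413)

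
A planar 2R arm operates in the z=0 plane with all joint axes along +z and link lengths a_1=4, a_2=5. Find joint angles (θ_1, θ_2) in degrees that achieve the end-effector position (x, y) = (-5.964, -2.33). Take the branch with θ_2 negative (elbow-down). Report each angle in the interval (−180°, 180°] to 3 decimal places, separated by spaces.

cos θ_2 = (40.9982−4²−5²)/(2·4·5) = -0.0000; θ_2 = -90.0026° (elbow-down)
β = atan2(-2.3300,-5.9640) = -158.6605°; ψ = atan2(-5.0000,3.9998) = -51.3418°
θ_1 = β − ψ = -107.3188°

-107.319 -90.003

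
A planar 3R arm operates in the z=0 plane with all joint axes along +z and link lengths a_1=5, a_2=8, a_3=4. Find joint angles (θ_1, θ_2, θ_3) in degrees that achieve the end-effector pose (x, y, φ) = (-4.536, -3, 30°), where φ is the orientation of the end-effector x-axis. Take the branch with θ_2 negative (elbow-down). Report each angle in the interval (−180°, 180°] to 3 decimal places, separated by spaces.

wrist centre = target − a_3·(cos φ, sin φ) = (-8.0001, -5.0000)
cos θ_2 = (89.0016−5²−8²)/(2·5·8) = 0.0000; θ_2 = -89.9988° (elbow-down)
β = atan2(-5.0000,-8.0001) = -147.9949°; ψ = atan2(-8.0000,5.0002) = -57.9938°
θ_1 = β − ψ = -90.0012°
θ_3 = φ − θ_1 − θ_2 = -150.0000° (wrapped to (-180°,180°])

-90.001 -89.999 -150.000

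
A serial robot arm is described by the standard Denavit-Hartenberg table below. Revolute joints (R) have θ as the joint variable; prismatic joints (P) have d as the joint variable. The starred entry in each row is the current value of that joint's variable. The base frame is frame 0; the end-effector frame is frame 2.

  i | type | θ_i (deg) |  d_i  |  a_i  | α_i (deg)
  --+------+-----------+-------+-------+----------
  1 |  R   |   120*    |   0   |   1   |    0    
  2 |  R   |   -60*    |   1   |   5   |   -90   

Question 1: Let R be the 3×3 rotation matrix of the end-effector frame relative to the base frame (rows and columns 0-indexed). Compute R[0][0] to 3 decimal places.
End-effector x-axis (col 0 of R) = (0.5000,0.8660,0.0000)
R[0][0] = 0.5000

0.500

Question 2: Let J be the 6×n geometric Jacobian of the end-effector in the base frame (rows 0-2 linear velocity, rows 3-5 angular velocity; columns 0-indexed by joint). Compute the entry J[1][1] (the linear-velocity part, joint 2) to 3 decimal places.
2.500

axis z_1 = (0.0000,0.0000,1.0000); lever o_n−o_1 = (2.5000,4.3301,1.0000)
cross product → J_v[:, 1] = (-4.3301,2.5000,0.0000)
J_ω[:, 1] = z_1
entry J[1][1] = 2.5000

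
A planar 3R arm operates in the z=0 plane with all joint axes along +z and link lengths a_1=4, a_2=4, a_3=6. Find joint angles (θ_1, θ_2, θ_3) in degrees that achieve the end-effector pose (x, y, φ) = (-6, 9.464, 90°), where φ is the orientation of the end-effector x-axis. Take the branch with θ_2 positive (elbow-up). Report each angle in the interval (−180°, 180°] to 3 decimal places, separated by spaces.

wrist centre = target − a_3·(cos φ, sin φ) = (-6.0000, 3.4640)
cos θ_2 = (47.9993−4²−4²)/(2·4·4) = 0.5000; θ_2 = 60.0015° (elbow-up)
β = atan2(3.4640,-6.0000) = 150.0007°; ψ = atan2(3.4642,5.9999) = 30.0007°
θ_1 = β − ψ = 120.0000°
θ_3 = φ − θ_1 − θ_2 = -90.0015° (wrapped to (-180°,180°])

120.000 60.001 -90.001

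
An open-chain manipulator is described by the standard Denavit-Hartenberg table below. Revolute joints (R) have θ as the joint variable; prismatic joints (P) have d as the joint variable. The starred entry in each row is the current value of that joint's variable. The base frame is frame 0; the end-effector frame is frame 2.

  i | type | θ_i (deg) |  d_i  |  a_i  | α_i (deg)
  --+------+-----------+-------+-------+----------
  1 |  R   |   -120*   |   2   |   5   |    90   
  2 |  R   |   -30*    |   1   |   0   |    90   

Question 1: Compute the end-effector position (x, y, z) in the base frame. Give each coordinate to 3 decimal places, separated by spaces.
-3.366 -3.830 2.000

after link 1: o_1 = (-2.5000, -4.3301, 2.0000)
after link 2: o_2 = (-3.3660, -3.8301, 2.0000)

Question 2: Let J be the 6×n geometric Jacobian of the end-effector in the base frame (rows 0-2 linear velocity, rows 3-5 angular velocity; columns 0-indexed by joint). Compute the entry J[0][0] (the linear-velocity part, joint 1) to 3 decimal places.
3.830

axis z_0 = ẑ; lever o_n−o_0 = (-3.3660,-3.8301,2.0000)
cross product → J_v[:, 0] = (3.8301,-3.3660,0.0000)
J_ω[:, 0] = z_0
entry J[0][0] = 3.8301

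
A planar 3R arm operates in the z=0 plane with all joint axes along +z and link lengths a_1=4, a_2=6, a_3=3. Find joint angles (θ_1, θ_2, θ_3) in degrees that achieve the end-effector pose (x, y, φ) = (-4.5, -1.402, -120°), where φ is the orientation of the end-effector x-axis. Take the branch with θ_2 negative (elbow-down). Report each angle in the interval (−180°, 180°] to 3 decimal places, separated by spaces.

wrist centre = target − a_3·(cos φ, sin φ) = (-3.0000, 1.1961)
cos θ_2 = (10.4306−4²−6²)/(2·4·6) = -0.8660; θ_2 = -150.0004° (elbow-down)
β = atan2(1.1961,-3.0000) = 158.2632°; ψ = atan2(-3.0000,-1.1962) = -111.7387°
θ_1 = β − ψ = 270.0019°
θ_3 = φ − θ_1 − θ_2 = 119.9985° (wrapped to (-180°,180°])

-89.998 -150.000 119.999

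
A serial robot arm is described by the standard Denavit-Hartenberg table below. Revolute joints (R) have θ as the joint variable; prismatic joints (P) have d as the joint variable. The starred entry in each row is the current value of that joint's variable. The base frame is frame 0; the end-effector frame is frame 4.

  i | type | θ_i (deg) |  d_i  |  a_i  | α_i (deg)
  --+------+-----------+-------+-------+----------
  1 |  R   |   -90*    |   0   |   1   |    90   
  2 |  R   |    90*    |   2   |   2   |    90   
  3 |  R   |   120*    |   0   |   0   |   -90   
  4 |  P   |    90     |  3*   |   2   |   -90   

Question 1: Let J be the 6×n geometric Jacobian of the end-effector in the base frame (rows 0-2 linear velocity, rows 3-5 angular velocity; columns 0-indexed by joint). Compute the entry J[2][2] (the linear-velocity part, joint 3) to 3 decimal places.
axis z_2 = (-0.0000,-1.0000,-0.0000); lever o_n−o_2 = (1.5000,2.0000,-2.5981)
cross product → J_v[:, 2] = (2.5981,-0.0000,1.5000)
J_ω[:, 2] = z_2
entry J[2][2] = 1.5000

1.500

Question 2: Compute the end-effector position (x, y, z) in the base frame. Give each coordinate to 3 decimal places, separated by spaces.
after link 1: o_1 = (0.0000, -1.0000, 0.0000)
after link 2: o_2 = (-2.0000, -1.0000, 2.0000)
after link 3: o_3 = (-2.0000, -1.0000, 2.0000)
after link 4: o_4 = (-0.5000, 1.0000, -0.5981)

-0.500 1.000 -0.598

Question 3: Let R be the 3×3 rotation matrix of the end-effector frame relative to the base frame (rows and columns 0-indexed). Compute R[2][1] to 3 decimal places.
0.866

End-effector y-axis (col 1 of R) = (-0.5000,0.0000,0.8660)
R[2][1] = 0.8660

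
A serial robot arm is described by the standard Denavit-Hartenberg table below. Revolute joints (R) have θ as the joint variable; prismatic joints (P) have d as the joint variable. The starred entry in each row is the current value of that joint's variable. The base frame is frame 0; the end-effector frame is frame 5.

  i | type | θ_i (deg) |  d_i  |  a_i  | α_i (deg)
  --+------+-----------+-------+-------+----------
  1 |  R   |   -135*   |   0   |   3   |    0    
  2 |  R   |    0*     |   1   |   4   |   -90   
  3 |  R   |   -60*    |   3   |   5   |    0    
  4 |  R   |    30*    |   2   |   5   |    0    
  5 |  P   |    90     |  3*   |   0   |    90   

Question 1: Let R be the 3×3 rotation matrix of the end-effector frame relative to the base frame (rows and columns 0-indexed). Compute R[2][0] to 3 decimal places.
End-effector x-axis (col 0 of R) = (-0.3536,-0.3536,-0.8660)
R[2][0] = -0.8660

-0.866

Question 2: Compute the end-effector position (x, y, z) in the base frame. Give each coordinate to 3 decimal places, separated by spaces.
-4.123 -15.436 7.830

after link 1: o_1 = (-2.1213, -2.1213, 0.0000)
after link 2: o_2 = (-4.9497, -4.9497, 1.0000)
after link 3: o_3 = (-4.5962, -8.8388, 5.3301)
after link 4: o_4 = (-6.2438, -13.3149, 7.8301)
after link 5: o_5 = (-4.1225, -15.4362, 7.8301)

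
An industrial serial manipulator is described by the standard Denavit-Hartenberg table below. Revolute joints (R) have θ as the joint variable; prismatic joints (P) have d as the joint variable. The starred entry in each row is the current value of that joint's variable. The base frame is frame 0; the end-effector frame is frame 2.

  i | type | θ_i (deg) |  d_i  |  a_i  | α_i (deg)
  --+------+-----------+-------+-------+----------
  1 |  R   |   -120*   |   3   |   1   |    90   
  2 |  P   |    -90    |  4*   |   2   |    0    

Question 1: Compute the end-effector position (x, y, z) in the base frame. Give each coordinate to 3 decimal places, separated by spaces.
after link 1: o_1 = (-0.5000, -0.8660, 3.0000)
after link 2: o_2 = (-3.9641, 1.1340, 1.0000)

-3.964 1.134 1.000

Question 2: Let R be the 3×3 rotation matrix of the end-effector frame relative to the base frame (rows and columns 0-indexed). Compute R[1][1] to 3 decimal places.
-0.866

End-effector y-axis (col 1 of R) = (-0.5000,-0.8660,0.0000)
R[1][1] = -0.8660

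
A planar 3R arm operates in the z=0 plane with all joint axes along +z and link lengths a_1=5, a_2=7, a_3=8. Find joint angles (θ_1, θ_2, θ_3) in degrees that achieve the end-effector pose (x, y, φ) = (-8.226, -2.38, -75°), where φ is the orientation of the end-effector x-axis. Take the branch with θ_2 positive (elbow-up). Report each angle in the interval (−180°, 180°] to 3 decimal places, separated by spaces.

134.991 30.013 119.996

wrist centre = target − a_3·(cos φ, sin φ) = (-10.2966, 5.3474)
cos θ_2 = (134.6137−5²−7²)/(2·5·7) = 0.8659; θ_2 = 30.0131° (elbow-up)
β = atan2(5.3474,-10.2966) = 152.5554°; ψ = atan2(3.5014,11.0614) = 17.5648°
θ_1 = β − ψ = 134.9906°
θ_3 = φ − θ_1 − θ_2 = 119.9963° (wrapped to (-180°,180°])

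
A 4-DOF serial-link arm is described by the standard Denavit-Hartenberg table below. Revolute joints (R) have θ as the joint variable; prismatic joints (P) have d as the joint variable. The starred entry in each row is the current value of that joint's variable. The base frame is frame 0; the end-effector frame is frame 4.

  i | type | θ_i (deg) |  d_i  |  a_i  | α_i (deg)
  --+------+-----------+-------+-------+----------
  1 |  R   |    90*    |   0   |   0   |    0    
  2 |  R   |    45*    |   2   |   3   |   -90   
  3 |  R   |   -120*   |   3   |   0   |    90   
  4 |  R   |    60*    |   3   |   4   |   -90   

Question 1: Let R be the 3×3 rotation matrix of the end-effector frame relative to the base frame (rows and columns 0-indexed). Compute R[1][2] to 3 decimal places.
-0.047

End-effector z-axis (col 2 of R) = (-0.6597,-0.0474,-0.7500)
R[1][2] = -0.0474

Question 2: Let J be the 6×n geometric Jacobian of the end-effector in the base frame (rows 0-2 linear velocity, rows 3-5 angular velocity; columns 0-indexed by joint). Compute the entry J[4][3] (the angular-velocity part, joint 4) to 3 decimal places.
-0.612

axis z_3 = (0.6124,-0.6124,-0.5000); lever o_n−o_3 = (0.0947,-4.9937,0.2321)
cross product → J_v[:, 3] = (-2.6390,-0.1895,-3.0000)
J_ω[:, 3] = z_3
entry J[4][3] = -0.6124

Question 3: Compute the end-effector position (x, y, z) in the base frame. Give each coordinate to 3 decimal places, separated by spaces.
-4.148 -4.994 2.232

after link 1: o_1 = (0.0000, 0.0000, 0.0000)
after link 2: o_2 = (-2.1213, 2.1213, 2.0000)
after link 3: o_3 = (-4.2426, 0.0000, 2.0000)
after link 4: o_4 = (-4.1479, -4.9937, 2.2321)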